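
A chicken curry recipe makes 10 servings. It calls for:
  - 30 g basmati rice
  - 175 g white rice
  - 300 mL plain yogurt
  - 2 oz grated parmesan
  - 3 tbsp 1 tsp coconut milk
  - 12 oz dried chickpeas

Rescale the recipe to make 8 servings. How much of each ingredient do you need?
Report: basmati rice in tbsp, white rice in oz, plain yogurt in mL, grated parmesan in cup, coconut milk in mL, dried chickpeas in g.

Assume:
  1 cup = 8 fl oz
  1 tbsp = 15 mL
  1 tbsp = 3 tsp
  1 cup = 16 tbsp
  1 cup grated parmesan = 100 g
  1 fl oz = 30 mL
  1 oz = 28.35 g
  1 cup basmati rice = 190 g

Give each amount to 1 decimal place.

basmati rice: 2.0 tbsp; white rice: 4.9 oz; plain yogurt: 240.0 mL; grated parmesan: 0.5 cup; coconut milk: 40.0 mL; dried chickpeas: 272.2 g

Scaling factor: 8/10 = 4/5 = 0.8.
basmati rice: 30 g × 4/5 ÷ 190 g/cup × 16 tbsp/cup ≈ 2.0 tbsp
white rice: 175 g × 4/5 ÷ 28.35 g/oz ≈ 4.9 oz
plain yogurt: 300 mL × 4/5 = 240.0 mL
grated parmesan: 2 oz × 4/5 × 28.35 g/oz ÷ 100 g/cup ≈ 0.5 cup
coconut milk: (3 tbsp + 1 tsp = 10/3 tbsp) × 4/5 × 15 mL/tbsp = 40.0 mL
dried chickpeas: 12 oz × 4/5 × 28.35 g/oz ≈ 272.2 g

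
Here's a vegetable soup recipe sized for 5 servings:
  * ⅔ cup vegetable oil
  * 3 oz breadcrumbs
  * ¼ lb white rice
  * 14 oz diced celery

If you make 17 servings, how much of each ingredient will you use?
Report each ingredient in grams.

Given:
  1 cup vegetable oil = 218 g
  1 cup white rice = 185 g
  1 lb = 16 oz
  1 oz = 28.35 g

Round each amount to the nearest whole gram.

vegetable oil: 494 g; breadcrumbs: 289 g; white rice: 386 g; diced celery: 1349 g

Scaling factor: 17/5 = 3.4.
vegetable oil: 2/3 cup × 17/5 × 218 g/cup ≈ 494 g
breadcrumbs: 3 oz × 17/5 × 28.35 g/oz ≈ 289 g
white rice: 0.25 lb × 17/5 × 16 oz/lb × 28.35 g/oz ≈ 386 g
diced celery: 14 oz × 17/5 × 28.35 g/oz ≈ 1349 g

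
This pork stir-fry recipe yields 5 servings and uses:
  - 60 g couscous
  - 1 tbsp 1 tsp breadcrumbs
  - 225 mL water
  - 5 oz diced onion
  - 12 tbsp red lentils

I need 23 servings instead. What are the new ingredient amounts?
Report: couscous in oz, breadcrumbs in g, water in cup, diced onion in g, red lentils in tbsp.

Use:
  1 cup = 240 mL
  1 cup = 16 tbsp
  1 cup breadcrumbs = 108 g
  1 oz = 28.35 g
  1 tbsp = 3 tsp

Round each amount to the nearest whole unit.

Scaling factor: 23/5 = 4.6.
couscous: 60 g × 23/5 ÷ 28.35 g/oz ≈ 10 oz
breadcrumbs: (1 tbsp + 1 tsp = 4/3 tbsp) × 23/5 ÷ 16 tbsp/cup × 108 g/cup ≈ 41 g
water: 225 mL × 23/5 ÷ 240 mL/cup ≈ 4 cup
diced onion: 5 oz × 23/5 × 28.35 g/oz ≈ 652 g
red lentils: 12 tbsp × 23/5 ≈ 55 tbsp

couscous: 10 oz; breadcrumbs: 41 g; water: 4 cup; diced onion: 652 g; red lentils: 55 tbsp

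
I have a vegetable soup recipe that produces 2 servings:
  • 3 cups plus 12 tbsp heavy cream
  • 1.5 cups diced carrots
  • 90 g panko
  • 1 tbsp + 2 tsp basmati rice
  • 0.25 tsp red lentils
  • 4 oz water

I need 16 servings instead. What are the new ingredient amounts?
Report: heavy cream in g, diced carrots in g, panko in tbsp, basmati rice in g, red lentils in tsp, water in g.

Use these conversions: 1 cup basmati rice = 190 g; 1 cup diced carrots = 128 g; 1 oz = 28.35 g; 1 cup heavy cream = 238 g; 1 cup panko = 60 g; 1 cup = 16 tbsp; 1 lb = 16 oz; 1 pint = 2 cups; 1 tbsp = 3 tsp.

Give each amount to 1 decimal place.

heavy cream: 7140.0 g; diced carrots: 1536.0 g; panko: 192.0 tbsp; basmati rice: 158.3 g; red lentils: 2.0 tsp; water: 907.2 g

Scaling factor: 16/2 = 8.
heavy cream: (3 cup + 12 tbsp = 3.75 cup) × 8 × 238 g/cup = 7140.0 g
diced carrots: 1.5 cup × 8 × 128 g/cup = 1536.0 g
panko: 90 g × 8 ÷ 60 g/cup × 16 tbsp/cup = 192.0 tbsp
basmati rice: (1 tbsp + 2 tsp = 5/3 tbsp) × 8 ÷ 16 tbsp/cup × 190 g/cup ≈ 158.3 g
red lentils: 0.25 tsp × 8 = 2.0 tsp
water: 4 oz × 8 × 28.35 g/oz = 907.2 g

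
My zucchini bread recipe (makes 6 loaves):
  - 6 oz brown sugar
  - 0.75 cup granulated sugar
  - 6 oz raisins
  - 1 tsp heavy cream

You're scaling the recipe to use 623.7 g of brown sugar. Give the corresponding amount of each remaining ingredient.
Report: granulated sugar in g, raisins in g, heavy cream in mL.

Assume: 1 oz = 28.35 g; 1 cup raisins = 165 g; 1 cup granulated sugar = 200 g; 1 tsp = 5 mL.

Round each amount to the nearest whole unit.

The original recipe has 170.1 g of brown sugar, so the scaling factor is 623.7 ÷ 170.1 = 11/3.
granulated sugar: 0.75 cup × 11/3 × 200 g/cup = 550 g
raisins: 6 oz × 11/3 × 28.35 g/oz ≈ 624 g
heavy cream: 1 tsp × 11/3 × 5 mL/tsp ≈ 18 mL

granulated sugar: 550 g; raisins: 624 g; heavy cream: 18 mL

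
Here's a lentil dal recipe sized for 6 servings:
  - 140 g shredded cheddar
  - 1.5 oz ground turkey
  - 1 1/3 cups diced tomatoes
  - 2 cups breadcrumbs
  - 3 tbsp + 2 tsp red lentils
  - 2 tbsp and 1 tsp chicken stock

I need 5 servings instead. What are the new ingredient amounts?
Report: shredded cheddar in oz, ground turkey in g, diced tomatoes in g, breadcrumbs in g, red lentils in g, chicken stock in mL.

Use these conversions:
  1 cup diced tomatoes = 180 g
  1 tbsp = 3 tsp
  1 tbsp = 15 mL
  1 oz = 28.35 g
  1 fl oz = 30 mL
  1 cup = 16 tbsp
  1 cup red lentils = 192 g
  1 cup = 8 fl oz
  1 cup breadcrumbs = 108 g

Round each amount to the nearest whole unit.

Scaling factor: 5/6.
shredded cheddar: 140 g × 5/6 ÷ 28.35 g/oz ≈ 4 oz
ground turkey: 1.5 oz × 5/6 × 28.35 g/oz ≈ 35 g
diced tomatoes: 4/3 cup × 5/6 × 180 g/cup = 200 g
breadcrumbs: 2 cup × 5/6 × 108 g/cup = 180 g
red lentils: (3 tbsp + 2 tsp = 11/3 tbsp) × 5/6 ÷ 16 tbsp/cup × 192 g/cup ≈ 37 g
chicken stock: (2 tbsp + 1 tsp = 7/3 tbsp) × 5/6 × 15 mL/tbsp ≈ 29 mL

shredded cheddar: 4 oz; ground turkey: 35 g; diced tomatoes: 200 g; breadcrumbs: 180 g; red lentils: 37 g; chicken stock: 29 mL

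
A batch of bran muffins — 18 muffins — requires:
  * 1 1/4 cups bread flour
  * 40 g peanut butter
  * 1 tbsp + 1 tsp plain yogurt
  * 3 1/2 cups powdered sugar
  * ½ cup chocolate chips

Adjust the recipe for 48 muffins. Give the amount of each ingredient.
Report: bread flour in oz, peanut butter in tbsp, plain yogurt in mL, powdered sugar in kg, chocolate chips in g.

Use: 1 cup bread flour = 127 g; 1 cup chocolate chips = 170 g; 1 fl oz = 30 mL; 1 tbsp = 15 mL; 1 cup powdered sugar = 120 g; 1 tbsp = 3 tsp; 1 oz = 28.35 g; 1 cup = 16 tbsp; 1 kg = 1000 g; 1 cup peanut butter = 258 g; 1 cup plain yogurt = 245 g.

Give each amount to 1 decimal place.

Scaling factor: 48/18 = 8/3.
bread flour: 1.25 cup × 8/3 × 127 g/cup ÷ 28.35 g/oz ≈ 14.9 oz
peanut butter: 40 g × 8/3 ÷ 258 g/cup × 16 tbsp/cup ≈ 6.6 tbsp
plain yogurt: (1 tbsp + 1 tsp = 4/3 tbsp) × 8/3 × 15 mL/tbsp ≈ 53.3 mL
powdered sugar: 3.5 cup × 8/3 × 120 g/cup ÷ 1000 g/kg ≈ 1.1 kg
chocolate chips: 0.5 cup × 8/3 × 170 g/cup ≈ 226.7 g

bread flour: 14.9 oz; peanut butter: 6.6 tbsp; plain yogurt: 53.3 mL; powdered sugar: 1.1 kg; chocolate chips: 226.7 g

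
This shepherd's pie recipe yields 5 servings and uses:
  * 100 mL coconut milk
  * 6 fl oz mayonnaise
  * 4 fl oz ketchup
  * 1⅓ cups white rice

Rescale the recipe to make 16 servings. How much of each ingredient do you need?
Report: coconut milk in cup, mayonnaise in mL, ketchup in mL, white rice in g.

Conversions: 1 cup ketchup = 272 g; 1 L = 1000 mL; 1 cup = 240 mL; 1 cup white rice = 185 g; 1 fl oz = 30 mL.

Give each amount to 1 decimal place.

Scaling factor: 16/5 = 3.2.
coconut milk: 100 mL × 16/5 ÷ 240 mL/cup ≈ 1.3 cup
mayonnaise: 6 fl oz × 16/5 × 30 mL/fl oz = 576.0 mL
ketchup: 4 fl oz × 16/5 × 30 mL/fl oz = 384.0 mL
white rice: 4/3 cup × 16/5 × 185 g/cup ≈ 789.3 g

coconut milk: 1.3 cup; mayonnaise: 576.0 mL; ketchup: 384.0 mL; white rice: 789.3 g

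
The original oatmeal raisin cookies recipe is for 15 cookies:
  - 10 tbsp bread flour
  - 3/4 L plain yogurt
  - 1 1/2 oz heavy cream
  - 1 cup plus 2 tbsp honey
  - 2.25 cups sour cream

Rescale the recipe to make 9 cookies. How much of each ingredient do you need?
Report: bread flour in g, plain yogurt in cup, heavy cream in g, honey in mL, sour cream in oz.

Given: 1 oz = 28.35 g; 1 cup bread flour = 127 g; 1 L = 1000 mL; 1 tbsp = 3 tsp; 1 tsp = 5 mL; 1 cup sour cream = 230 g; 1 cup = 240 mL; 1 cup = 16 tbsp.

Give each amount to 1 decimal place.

bread flour: 47.6 g; plain yogurt: 1.9 cup; heavy cream: 25.5 g; honey: 162.0 mL; sour cream: 11.0 oz

Scaling factor: 9/15 = 3/5 = 0.6.
bread flour: 10 tbsp × 3/5 ÷ 16 tbsp/cup × 127 g/cup ≈ 47.6 g
plain yogurt: 0.75 L × 3/5 × 1000 mL/L ÷ 240 mL/cup ≈ 1.9 cup
heavy cream: 1.5 oz × 3/5 × 28.35 g/oz ≈ 25.5 g
honey: (1 cup + 2 tbsp = 1.125 cup) × 3/5 × 240 mL/cup = 162.0 mL
sour cream: 2.25 cup × 3/5 × 230 g/cup ÷ 28.35 g/oz ≈ 11.0 oz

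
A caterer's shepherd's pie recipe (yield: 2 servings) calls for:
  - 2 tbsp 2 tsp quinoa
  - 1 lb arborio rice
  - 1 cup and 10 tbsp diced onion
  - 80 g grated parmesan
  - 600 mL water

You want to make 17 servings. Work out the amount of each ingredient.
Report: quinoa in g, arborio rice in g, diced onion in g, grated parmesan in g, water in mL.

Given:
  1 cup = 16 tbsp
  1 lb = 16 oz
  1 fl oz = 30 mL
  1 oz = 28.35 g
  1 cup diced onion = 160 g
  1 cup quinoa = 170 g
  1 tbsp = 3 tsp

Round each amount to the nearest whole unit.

Scaling factor: 17/2 = 8.5.
quinoa: (2 tbsp + 2 tsp = 8/3 tbsp) × 17/2 ÷ 16 tbsp/cup × 170 g/cup ≈ 241 g
arborio rice: 1 lb × 17/2 × 16 oz/lb × 28.35 g/oz ≈ 3856 g
diced onion: (1 cup + 10 tbsp = 1.625 cup) × 17/2 × 160 g/cup = 2210 g
grated parmesan: 80 g × 17/2 = 680 g
water: 600 mL × 17/2 = 5100 mL

quinoa: 241 g; arborio rice: 3856 g; diced onion: 2210 g; grated parmesan: 680 g; water: 5100 mL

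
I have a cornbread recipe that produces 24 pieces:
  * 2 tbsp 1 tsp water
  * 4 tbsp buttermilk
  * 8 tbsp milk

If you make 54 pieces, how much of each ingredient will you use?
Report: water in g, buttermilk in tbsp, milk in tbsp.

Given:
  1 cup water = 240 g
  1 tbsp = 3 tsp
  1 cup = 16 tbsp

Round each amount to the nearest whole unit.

Scaling factor: 54/24 = 9/4 = 2.25.
water: (2 tbsp + 1 tsp = 7/3 tbsp) × 9/4 ÷ 16 tbsp/cup × 240 g/cup ≈ 79 g
buttermilk: 4 tbsp × 9/4 = 9 tbsp
milk: 8 tbsp × 9/4 = 18 tbsp

water: 79 g; buttermilk: 9 tbsp; milk: 18 tbsp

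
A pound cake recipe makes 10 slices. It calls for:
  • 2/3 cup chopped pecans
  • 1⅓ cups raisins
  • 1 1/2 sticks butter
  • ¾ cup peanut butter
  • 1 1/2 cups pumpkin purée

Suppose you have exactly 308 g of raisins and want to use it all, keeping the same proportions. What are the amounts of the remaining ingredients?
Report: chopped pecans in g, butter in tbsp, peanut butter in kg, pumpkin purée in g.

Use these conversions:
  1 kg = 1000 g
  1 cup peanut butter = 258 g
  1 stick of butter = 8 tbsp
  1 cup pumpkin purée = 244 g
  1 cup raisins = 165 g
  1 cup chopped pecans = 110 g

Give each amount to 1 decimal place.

The original recipe has 220 g of raisins, so the scaling factor is 308 ÷ 220 = 7/5 = 1.4.
chopped pecans: 2/3 cup × 7/5 × 110 g/cup ≈ 102.7 g
butter: 1.5 stick × 7/5 × 8 tbsp/stick = 16.8 tbsp
peanut butter: 0.75 cup × 7/5 × 258 g/cup ÷ 1000 g/kg ≈ 0.3 kg
pumpkin purée: 1.5 cup × 7/5 × 244 g/cup = 512.4 g

chopped pecans: 102.7 g; butter: 16.8 tbsp; peanut butter: 0.3 kg; pumpkin purée: 512.4 g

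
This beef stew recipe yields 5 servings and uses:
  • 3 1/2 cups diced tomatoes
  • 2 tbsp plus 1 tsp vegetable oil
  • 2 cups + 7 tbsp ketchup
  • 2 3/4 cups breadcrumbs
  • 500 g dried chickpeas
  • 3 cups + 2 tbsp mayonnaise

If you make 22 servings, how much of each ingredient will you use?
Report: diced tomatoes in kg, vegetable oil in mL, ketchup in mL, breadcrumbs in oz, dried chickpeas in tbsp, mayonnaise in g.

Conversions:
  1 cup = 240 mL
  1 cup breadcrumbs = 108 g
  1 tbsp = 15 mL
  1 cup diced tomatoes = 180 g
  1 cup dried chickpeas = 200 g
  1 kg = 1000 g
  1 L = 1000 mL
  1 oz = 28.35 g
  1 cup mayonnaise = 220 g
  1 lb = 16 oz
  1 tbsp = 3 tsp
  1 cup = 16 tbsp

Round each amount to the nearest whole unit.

Scaling factor: 22/5 = 4.4.
diced tomatoes: 3.5 cup × 22/5 × 180 g/cup ÷ 1000 g/kg ≈ 3 kg
vegetable oil: (2 tbsp + 1 tsp = 7/3 tbsp) × 22/5 × 15 mL/tbsp = 154 mL
ketchup: (2 cup + 7 tbsp = 2.4375 cup) × 22/5 × 240 mL/cup = 2574 mL
breadcrumbs: 2.75 cup × 22/5 × 108 g/cup ÷ 28.35 g/oz ≈ 46 oz
dried chickpeas: 500 g × 22/5 ÷ 200 g/cup × 16 tbsp/cup = 176 tbsp
mayonnaise: (3 cup + 2 tbsp = 3.125 cup) × 22/5 × 220 g/cup = 3025 g

diced tomatoes: 3 kg; vegetable oil: 154 mL; ketchup: 2574 mL; breadcrumbs: 46 oz; dried chickpeas: 176 tbsp; mayonnaise: 3025 g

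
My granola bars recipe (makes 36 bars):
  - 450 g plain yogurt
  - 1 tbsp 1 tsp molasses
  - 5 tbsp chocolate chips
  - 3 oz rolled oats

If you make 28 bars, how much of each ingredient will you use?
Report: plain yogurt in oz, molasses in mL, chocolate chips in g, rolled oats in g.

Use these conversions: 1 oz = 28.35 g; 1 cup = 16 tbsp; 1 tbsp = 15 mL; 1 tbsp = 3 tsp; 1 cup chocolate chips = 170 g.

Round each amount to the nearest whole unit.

plain yogurt: 12 oz; molasses: 16 mL; chocolate chips: 41 g; rolled oats: 66 g

Scaling factor: 28/36 = 7/9.
plain yogurt: 450 g × 7/9 ÷ 28.35 g/oz ≈ 12 oz
molasses: (1 tbsp + 1 tsp = 4/3 tbsp) × 7/9 × 15 mL/tbsp ≈ 16 mL
chocolate chips: 5 tbsp × 7/9 ÷ 16 tbsp/cup × 170 g/cup ≈ 41 g
rolled oats: 3 oz × 7/9 × 28.35 g/oz ≈ 66 g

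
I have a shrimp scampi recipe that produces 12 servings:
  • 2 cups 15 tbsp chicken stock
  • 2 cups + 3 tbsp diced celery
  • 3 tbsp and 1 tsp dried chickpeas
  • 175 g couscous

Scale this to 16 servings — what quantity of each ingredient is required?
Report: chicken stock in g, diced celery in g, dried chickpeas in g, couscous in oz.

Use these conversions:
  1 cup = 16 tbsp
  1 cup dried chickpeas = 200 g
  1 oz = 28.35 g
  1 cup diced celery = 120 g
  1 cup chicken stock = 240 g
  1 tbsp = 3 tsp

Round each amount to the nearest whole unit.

chicken stock: 940 g; diced celery: 350 g; dried chickpeas: 56 g; couscous: 8 oz

Scaling factor: 16/12 = 4/3.
chicken stock: (2 cup + 15 tbsp = 2.9375 cup) × 4/3 × 240 g/cup = 940 g
diced celery: (2 cup + 3 tbsp = 2.1875 cup) × 4/3 × 120 g/cup = 350 g
dried chickpeas: (3 tbsp + 1 tsp = 10/3 tbsp) × 4/3 ÷ 16 tbsp/cup × 200 g/cup ≈ 56 g
couscous: 175 g × 4/3 ÷ 28.35 g/oz ≈ 8 oz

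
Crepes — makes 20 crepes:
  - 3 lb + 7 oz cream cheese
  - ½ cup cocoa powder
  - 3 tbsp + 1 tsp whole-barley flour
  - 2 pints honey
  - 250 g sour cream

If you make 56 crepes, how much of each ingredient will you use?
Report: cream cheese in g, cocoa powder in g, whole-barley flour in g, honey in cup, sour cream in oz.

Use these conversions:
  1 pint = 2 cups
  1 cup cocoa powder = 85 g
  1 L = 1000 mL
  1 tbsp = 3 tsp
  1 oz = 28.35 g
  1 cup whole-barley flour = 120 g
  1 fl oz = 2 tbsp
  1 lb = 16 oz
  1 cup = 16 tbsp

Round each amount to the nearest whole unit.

cream cheese: 4366 g; cocoa powder: 119 g; whole-barley flour: 70 g; honey: 11 cup; sour cream: 25 oz

Scaling factor: 56/20 = 14/5 = 2.8.
cream cheese: (3 lb + 7 oz = 3.4375 lb) × 14/5 × 16 oz/lb × 28.35 g/oz ≈ 4366 g
cocoa powder: 0.5 cup × 14/5 × 85 g/cup = 119 g
whole-barley flour: (3 tbsp + 1 tsp = 10/3 tbsp) × 14/5 ÷ 16 tbsp/cup × 120 g/cup = 70 g
honey: 2 pint × 14/5 × 2 cup/pint ≈ 11 cup
sour cream: 250 g × 14/5 ÷ 28.35 g/oz ≈ 25 oz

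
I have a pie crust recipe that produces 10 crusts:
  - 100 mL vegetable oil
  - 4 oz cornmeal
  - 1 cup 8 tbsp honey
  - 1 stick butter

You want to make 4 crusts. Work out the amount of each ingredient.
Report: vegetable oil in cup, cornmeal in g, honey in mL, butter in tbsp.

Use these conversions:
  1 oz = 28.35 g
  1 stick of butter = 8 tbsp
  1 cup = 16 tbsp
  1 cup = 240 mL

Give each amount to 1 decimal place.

vegetable oil: 0.2 cup; cornmeal: 45.4 g; honey: 144.0 mL; butter: 3.2 tbsp

Scaling factor: 4/10 = 2/5 = 0.4.
vegetable oil: 100 mL × 2/5 ÷ 240 mL/cup ≈ 0.2 cup
cornmeal: 4 oz × 2/5 × 28.35 g/oz ≈ 45.4 g
honey: (1 cup + 8 tbsp = 1.5 cup) × 2/5 × 240 mL/cup = 144.0 mL
butter: 1 stick × 2/5 × 8 tbsp/stick = 3.2 tbsp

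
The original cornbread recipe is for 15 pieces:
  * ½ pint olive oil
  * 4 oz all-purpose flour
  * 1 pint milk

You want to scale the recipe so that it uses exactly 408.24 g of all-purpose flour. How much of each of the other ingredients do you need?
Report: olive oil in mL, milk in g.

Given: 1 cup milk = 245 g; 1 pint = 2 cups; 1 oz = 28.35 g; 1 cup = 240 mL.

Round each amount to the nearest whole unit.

olive oil: 864 mL; milk: 1764 g

The original recipe has 113.4 g of all-purpose flour, so the scaling factor is 408.24 ÷ 113.4 = 18/5 = 3.6.
olive oil: 0.5 pint × 18/5 × 2 cup/pint × 240 mL/cup = 864 mL
milk: 1 pint × 18/5 × 2 cup/pint × 245 g/cup = 1764 g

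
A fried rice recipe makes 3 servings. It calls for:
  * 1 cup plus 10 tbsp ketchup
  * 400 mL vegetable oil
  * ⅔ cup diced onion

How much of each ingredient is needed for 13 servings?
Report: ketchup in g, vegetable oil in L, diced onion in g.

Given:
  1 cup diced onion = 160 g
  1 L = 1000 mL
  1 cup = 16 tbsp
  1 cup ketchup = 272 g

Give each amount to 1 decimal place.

ketchup: 1915.3 g; vegetable oil: 1.7 L; diced onion: 462.2 g

Scaling factor: 13/3.
ketchup: (1 cup + 10 tbsp = 1.625 cup) × 13/3 × 272 g/cup ≈ 1915.3 g
vegetable oil: 400 mL × 13/3 ÷ 1000 mL/L ≈ 1.7 L
diced onion: 2/3 cup × 13/3 × 160 g/cup ≈ 462.2 g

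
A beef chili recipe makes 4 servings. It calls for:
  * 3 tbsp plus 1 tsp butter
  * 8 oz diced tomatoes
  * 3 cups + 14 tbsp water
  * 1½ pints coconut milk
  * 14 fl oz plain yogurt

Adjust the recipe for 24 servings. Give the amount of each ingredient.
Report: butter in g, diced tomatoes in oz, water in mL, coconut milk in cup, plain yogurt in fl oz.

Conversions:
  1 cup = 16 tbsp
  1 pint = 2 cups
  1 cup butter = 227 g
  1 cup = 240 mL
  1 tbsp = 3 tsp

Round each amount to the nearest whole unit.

Scaling factor: 24/4 = 6.
butter: (3 tbsp + 1 tsp = 10/3 tbsp) × 6 ÷ 16 tbsp/cup × 227 g/cup ≈ 284 g
diced tomatoes: 8 oz × 6 = 48 oz
water: (3 cup + 14 tbsp = 3.875 cup) × 6 × 240 mL/cup = 5580 mL
coconut milk: 1.5 pint × 6 × 2 cup/pint = 18 cup
plain yogurt: 14 fl oz × 6 = 84 fl oz

butter: 284 g; diced tomatoes: 48 oz; water: 5580 mL; coconut milk: 18 cup; plain yogurt: 84 fl oz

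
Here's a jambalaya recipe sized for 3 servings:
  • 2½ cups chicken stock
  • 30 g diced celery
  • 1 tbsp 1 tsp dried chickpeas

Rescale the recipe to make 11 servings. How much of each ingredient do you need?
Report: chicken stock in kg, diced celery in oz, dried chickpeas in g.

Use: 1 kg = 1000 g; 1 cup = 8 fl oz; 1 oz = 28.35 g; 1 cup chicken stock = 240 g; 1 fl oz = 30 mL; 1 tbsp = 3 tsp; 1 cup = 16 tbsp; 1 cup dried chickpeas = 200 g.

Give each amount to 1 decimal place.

chicken stock: 2.2 kg; diced celery: 3.9 oz; dried chickpeas: 61.1 g

Scaling factor: 11/3.
chicken stock: 2.5 cup × 11/3 × 240 g/cup ÷ 1000 g/kg = 2.2 kg
diced celery: 30 g × 11/3 ÷ 28.35 g/oz ≈ 3.9 oz
dried chickpeas: (1 tbsp + 1 tsp = 4/3 tbsp) × 11/3 ÷ 16 tbsp/cup × 200 g/cup ≈ 61.1 g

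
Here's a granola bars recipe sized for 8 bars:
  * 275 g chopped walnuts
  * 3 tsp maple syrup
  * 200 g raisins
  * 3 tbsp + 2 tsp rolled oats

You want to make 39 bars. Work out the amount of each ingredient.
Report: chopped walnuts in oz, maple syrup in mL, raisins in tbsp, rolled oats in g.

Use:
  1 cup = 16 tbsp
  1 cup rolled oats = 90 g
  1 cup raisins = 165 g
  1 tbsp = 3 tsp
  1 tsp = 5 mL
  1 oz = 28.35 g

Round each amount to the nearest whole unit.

chopped walnuts: 47 oz; maple syrup: 73 mL; raisins: 95 tbsp; rolled oats: 101 g

Scaling factor: 39/8 = 4.875.
chopped walnuts: 275 g × 39/8 ÷ 28.35 g/oz ≈ 47 oz
maple syrup: 3 tsp × 39/8 × 5 mL/tsp ≈ 73 mL
raisins: 200 g × 39/8 ÷ 165 g/cup × 16 tbsp/cup ≈ 95 tbsp
rolled oats: (3 tbsp + 2 tsp = 11/3 tbsp) × 39/8 ÷ 16 tbsp/cup × 90 g/cup ≈ 101 g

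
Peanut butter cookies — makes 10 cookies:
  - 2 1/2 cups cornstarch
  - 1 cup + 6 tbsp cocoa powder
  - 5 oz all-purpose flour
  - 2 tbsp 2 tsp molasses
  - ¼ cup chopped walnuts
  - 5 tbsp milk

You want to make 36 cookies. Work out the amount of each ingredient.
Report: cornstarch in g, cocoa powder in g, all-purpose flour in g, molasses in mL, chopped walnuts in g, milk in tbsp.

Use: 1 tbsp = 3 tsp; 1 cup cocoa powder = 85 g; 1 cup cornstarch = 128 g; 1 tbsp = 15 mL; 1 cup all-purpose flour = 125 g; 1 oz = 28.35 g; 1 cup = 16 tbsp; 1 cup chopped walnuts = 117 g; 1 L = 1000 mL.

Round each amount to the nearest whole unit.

Scaling factor: 36/10 = 18/5 = 3.6.
cornstarch: 2.5 cup × 18/5 × 128 g/cup = 1152 g
cocoa powder: (1 cup + 6 tbsp = 1.375 cup) × 18/5 × 85 g/cup ≈ 421 g
all-purpose flour: 5 oz × 18/5 × 28.35 g/oz ≈ 510 g
molasses: (2 tbsp + 2 tsp = 8/3 tbsp) × 18/5 × 15 mL/tbsp = 144 mL
chopped walnuts: 0.25 cup × 18/5 × 117 g/cup ≈ 105 g
milk: 5 tbsp × 18/5 = 18 tbsp

cornstarch: 1152 g; cocoa powder: 421 g; all-purpose flour: 510 g; molasses: 144 mL; chopped walnuts: 105 g; milk: 18 tbsp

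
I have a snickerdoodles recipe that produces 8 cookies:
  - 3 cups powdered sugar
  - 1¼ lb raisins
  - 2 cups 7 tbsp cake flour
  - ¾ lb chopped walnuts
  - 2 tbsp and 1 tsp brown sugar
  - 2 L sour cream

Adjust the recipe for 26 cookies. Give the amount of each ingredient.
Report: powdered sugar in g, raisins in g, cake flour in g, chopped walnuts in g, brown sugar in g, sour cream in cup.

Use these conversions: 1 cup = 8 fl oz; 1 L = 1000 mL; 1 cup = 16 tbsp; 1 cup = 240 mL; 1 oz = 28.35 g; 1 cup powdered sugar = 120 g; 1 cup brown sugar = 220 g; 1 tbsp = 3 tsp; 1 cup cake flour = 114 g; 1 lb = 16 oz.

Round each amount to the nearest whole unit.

powdered sugar: 1170 g; raisins: 1843 g; cake flour: 903 g; chopped walnuts: 1106 g; brown sugar: 104 g; sour cream: 27 cup

Scaling factor: 26/8 = 13/4 = 3.25.
powdered sugar: 3 cup × 13/4 × 120 g/cup = 1170 g
raisins: 1.25 lb × 13/4 × 16 oz/lb × 28.35 g/oz ≈ 1843 g
cake flour: (2 cup + 7 tbsp = 2.4375 cup) × 13/4 × 114 g/cup ≈ 903 g
chopped walnuts: 0.75 lb × 13/4 × 16 oz/lb × 28.35 g/oz ≈ 1106 g
brown sugar: (2 tbsp + 1 tsp = 7/3 tbsp) × 13/4 ÷ 16 tbsp/cup × 220 g/cup ≈ 104 g
sour cream: 2 L × 13/4 × 1000 mL/L ÷ 240 mL/cup ≈ 27 cup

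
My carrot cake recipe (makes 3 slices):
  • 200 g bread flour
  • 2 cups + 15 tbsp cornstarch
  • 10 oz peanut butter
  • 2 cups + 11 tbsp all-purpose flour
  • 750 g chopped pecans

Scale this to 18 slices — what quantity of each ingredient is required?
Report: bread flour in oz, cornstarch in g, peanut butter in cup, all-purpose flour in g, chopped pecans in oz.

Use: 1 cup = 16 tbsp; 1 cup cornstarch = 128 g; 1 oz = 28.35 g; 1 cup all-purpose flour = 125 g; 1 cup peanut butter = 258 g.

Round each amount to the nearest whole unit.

bread flour: 42 oz; cornstarch: 2256 g; peanut butter: 7 cup; all-purpose flour: 2016 g; chopped pecans: 159 oz

Scaling factor: 18/3 = 6.
bread flour: 200 g × 6 ÷ 28.35 g/oz ≈ 42 oz
cornstarch: (2 cup + 15 tbsp = 2.9375 cup) × 6 × 128 g/cup = 2256 g
peanut butter: 10 oz × 6 × 28.35 g/oz ÷ 258 g/cup ≈ 7 cup
all-purpose flour: (2 cup + 11 tbsp = 2.6875 cup) × 6 × 125 g/cup ≈ 2016 g
chopped pecans: 750 g × 6 ÷ 28.35 g/oz ≈ 159 oz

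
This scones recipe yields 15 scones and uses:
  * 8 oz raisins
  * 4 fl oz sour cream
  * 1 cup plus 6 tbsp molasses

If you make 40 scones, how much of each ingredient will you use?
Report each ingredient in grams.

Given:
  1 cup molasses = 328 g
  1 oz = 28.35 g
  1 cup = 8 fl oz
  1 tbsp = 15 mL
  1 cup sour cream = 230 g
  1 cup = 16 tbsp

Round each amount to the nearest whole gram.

raisins: 605 g; sour cream: 307 g; molasses: 1203 g

Scaling factor: 40/15 = 8/3.
raisins: 8 oz × 8/3 × 28.35 g/oz ≈ 605 g
sour cream: 4 fl oz × 8/3 ÷ 8 fl oz/cup × 230 g/cup ≈ 307 g
molasses: (1 cup + 6 tbsp = 1.375 cup) × 8/3 × 328 g/cup ≈ 1203 g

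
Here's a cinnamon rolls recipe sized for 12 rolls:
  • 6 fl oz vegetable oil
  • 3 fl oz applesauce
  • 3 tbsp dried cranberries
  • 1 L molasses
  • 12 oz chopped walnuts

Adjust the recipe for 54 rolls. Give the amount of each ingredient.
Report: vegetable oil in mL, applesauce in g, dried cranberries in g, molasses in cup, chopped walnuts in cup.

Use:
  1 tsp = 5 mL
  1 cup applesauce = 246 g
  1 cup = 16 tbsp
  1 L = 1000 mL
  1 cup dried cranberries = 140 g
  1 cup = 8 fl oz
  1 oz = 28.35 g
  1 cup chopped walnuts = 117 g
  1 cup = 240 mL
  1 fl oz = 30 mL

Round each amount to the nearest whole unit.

Scaling factor: 54/12 = 9/2 = 4.5.
vegetable oil: 6 fl oz × 9/2 × 30 mL/fl oz = 810 mL
applesauce: 3 fl oz × 9/2 ÷ 8 fl oz/cup × 246 g/cup ≈ 415 g
dried cranberries: 3 tbsp × 9/2 ÷ 16 tbsp/cup × 140 g/cup ≈ 118 g
molasses: 1 L × 9/2 × 1000 mL/L ÷ 240 mL/cup ≈ 19 cup
chopped walnuts: 12 oz × 9/2 × 28.35 g/oz ÷ 117 g/cup ≈ 13 cup

vegetable oil: 810 mL; applesauce: 415 g; dried cranberries: 118 g; molasses: 19 cup; chopped walnuts: 13 cup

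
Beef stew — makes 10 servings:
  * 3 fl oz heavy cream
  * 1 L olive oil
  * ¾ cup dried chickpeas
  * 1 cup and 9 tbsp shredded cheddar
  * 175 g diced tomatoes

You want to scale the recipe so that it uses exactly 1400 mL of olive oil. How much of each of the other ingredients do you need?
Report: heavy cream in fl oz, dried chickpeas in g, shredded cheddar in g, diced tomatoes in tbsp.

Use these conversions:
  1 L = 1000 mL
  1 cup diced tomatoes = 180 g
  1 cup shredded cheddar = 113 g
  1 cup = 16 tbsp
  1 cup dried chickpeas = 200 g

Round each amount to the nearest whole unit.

The original recipe has 1000 mL of olive oil, so the scaling factor is 1400 ÷ 1000 = 7/5 = 1.4.
heavy cream: 3 fl oz × 7/5 ≈ 4 fl oz
dried chickpeas: 0.75 cup × 7/5 × 200 g/cup = 210 g
shredded cheddar: (1 cup + 9 tbsp = 1.5625 cup) × 7/5 × 113 g/cup ≈ 247 g
diced tomatoes: 175 g × 7/5 ÷ 180 g/cup × 16 tbsp/cup ≈ 22 tbsp

heavy cream: 4 fl oz; dried chickpeas: 210 g; shredded cheddar: 247 g; diced tomatoes: 22 tbsp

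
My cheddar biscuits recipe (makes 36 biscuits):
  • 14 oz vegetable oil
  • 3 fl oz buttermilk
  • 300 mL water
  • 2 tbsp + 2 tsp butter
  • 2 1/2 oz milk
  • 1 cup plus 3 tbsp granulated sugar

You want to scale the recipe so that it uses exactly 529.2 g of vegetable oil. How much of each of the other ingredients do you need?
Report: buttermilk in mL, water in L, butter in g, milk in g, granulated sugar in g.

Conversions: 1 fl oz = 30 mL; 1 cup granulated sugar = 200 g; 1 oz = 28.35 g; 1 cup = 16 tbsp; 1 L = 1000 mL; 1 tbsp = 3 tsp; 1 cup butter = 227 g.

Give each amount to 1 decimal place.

buttermilk: 120.0 mL; water: 0.4 L; butter: 50.4 g; milk: 94.5 g; granulated sugar: 316.7 g

The original recipe has 396.9 g of vegetable oil, so the scaling factor is 529.2 ÷ 396.9 = 4/3.
buttermilk: 3 fl oz × 4/3 × 30 mL/fl oz = 120.0 mL
water: 300 mL × 4/3 ÷ 1000 mL/L = 0.4 L
butter: (2 tbsp + 2 tsp = 8/3 tbsp) × 4/3 ÷ 16 tbsp/cup × 227 g/cup ≈ 50.4 g
milk: 2.5 oz × 4/3 × 28.35 g/oz = 94.5 g
granulated sugar: (1 cup + 3 tbsp = 1.1875 cup) × 4/3 × 200 g/cup ≈ 316.7 g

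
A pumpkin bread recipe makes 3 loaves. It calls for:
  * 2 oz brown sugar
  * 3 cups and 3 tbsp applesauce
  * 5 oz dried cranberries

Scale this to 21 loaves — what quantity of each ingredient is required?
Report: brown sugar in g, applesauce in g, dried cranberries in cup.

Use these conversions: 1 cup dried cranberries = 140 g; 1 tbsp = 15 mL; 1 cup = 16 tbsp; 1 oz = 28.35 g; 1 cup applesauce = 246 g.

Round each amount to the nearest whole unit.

brown sugar: 397 g; applesauce: 5489 g; dried cranberries: 7 cup

Scaling factor: 21/3 = 7.
brown sugar: 2 oz × 7 × 28.35 g/oz ≈ 397 g
applesauce: (3 cup + 3 tbsp = 3.1875 cup) × 7 × 246 g/cup ≈ 5489 g
dried cranberries: 5 oz × 7 × 28.35 g/oz ÷ 140 g/cup ≈ 7 cup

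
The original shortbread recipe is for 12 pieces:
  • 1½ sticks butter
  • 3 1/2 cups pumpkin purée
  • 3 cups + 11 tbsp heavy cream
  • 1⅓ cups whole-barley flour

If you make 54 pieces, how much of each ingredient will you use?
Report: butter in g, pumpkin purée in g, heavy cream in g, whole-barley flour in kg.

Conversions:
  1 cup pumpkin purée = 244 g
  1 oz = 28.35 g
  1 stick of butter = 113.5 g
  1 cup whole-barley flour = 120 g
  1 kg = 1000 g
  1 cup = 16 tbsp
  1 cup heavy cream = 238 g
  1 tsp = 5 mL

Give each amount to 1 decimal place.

butter: 766.1 g; pumpkin purée: 3843.0 g; heavy cream: 3949.3 g; whole-barley flour: 0.7 kg

Scaling factor: 54/12 = 9/2 = 4.5.
butter: 1.5 stick × 9/2 × 113.5 g/stick ≈ 766.1 g
pumpkin purée: 3.5 cup × 9/2 × 244 g/cup = 3843.0 g
heavy cream: (3 cup + 11 tbsp = 3.6875 cup) × 9/2 × 238 g/cup ≈ 3949.3 g
whole-barley flour: 4/3 cup × 9/2 × 120 g/cup ÷ 1000 g/kg ≈ 0.7 kg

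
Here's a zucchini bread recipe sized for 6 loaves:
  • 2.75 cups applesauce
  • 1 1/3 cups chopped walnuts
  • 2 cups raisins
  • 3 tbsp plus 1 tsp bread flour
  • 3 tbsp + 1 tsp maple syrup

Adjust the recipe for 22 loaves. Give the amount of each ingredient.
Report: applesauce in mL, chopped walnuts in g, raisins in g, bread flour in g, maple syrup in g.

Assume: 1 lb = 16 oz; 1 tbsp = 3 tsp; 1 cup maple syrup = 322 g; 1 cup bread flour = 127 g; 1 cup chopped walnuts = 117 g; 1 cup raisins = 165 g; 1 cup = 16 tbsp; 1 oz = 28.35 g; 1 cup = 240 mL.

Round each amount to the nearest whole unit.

applesauce: 2420 mL; chopped walnuts: 572 g; raisins: 1210 g; bread flour: 97 g; maple syrup: 246 g

Scaling factor: 22/6 = 11/3.
applesauce: 2.75 cup × 11/3 × 240 mL/cup = 2420 mL
chopped walnuts: 4/3 cup × 11/3 × 117 g/cup = 572 g
raisins: 2 cup × 11/3 × 165 g/cup = 1210 g
bread flour: (3 tbsp + 1 tsp = 10/3 tbsp) × 11/3 ÷ 16 tbsp/cup × 127 g/cup ≈ 97 g
maple syrup: (3 tbsp + 1 tsp = 10/3 tbsp) × 11/3 ÷ 16 tbsp/cup × 322 g/cup ≈ 246 g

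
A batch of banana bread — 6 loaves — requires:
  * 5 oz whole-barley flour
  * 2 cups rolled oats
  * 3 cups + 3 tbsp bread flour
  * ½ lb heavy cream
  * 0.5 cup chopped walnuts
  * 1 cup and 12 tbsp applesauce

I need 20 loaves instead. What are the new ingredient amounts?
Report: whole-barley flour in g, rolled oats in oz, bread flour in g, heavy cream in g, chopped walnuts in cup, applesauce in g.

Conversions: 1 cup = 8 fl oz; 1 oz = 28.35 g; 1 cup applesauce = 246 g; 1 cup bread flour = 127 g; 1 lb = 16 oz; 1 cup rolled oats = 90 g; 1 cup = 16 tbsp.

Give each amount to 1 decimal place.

Scaling factor: 20/6 = 10/3.
whole-barley flour: 5 oz × 10/3 × 28.35 g/oz = 472.5 g
rolled oats: 2 cup × 10/3 × 90 g/cup ÷ 28.35 g/oz ≈ 21.2 oz
bread flour: (3 cup + 3 tbsp = 3.1875 cup) × 10/3 × 127 g/cup ≈ 1349.4 g
heavy cream: 0.5 lb × 10/3 × 16 oz/lb × 28.35 g/oz = 756.0 g
chopped walnuts: 0.5 cup × 10/3 ≈ 1.7 cup
applesauce: (1 cup + 12 tbsp = 1.75 cup) × 10/3 × 246 g/cup = 1435.0 g

whole-barley flour: 472.5 g; rolled oats: 21.2 oz; bread flour: 1349.4 g; heavy cream: 756.0 g; chopped walnuts: 1.7 cup; applesauce: 1435.0 g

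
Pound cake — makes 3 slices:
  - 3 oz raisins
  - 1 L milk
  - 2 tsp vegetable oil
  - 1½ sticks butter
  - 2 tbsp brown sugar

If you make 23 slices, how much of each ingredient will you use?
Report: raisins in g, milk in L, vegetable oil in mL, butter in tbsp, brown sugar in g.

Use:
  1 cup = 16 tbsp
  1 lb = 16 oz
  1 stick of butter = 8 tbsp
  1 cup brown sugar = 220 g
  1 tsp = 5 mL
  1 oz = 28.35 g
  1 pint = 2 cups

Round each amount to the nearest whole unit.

raisins: 652 g; milk: 8 L; vegetable oil: 77 mL; butter: 92 tbsp; brown sugar: 211 g

Scaling factor: 23/3.
raisins: 3 oz × 23/3 × 28.35 g/oz ≈ 652 g
milk: 1 L × 23/3 ≈ 8 L
vegetable oil: 2 tsp × 23/3 × 5 mL/tsp ≈ 77 mL
butter: 1.5 stick × 23/3 × 8 tbsp/stick = 92 tbsp
brown sugar: 2 tbsp × 23/3 ÷ 16 tbsp/cup × 220 g/cup ≈ 211 g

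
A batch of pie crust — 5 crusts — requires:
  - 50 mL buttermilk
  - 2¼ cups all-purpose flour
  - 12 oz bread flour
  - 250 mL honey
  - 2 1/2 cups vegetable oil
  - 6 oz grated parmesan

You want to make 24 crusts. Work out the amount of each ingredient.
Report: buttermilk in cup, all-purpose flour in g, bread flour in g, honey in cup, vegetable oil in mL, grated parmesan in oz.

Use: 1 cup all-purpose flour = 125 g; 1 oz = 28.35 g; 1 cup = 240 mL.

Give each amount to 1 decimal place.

Scaling factor: 24/5 = 4.8.
buttermilk: 50 mL × 24/5 ÷ 240 mL/cup = 1.0 cup
all-purpose flour: 2.25 cup × 24/5 × 125 g/cup = 1350.0 g
bread flour: 12 oz × 24/5 × 28.35 g/oz ≈ 1633.0 g
honey: 250 mL × 24/5 ÷ 240 mL/cup = 5.0 cup
vegetable oil: 2.5 cup × 24/5 × 240 mL/cup = 2880.0 mL
grated parmesan: 6 oz × 24/5 = 28.8 oz

buttermilk: 1.0 cup; all-purpose flour: 1350.0 g; bread flour: 1633.0 g; honey: 5.0 cup; vegetable oil: 2880.0 mL; grated parmesan: 28.8 oz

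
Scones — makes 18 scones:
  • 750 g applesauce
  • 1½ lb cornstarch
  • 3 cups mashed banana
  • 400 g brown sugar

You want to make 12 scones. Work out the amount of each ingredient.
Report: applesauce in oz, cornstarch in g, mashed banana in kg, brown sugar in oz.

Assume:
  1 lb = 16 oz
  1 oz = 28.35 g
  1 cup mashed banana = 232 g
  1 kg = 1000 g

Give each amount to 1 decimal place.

applesauce: 17.6 oz; cornstarch: 453.6 g; mashed banana: 0.5 kg; brown sugar: 9.4 oz

Scaling factor: 12/18 = 2/3.
applesauce: 750 g × 2/3 ÷ 28.35 g/oz ≈ 17.6 oz
cornstarch: 1.5 lb × 2/3 × 16 oz/lb × 28.35 g/oz = 453.6 g
mashed banana: 3 cup × 2/3 × 232 g/cup ÷ 1000 g/kg ≈ 0.5 kg
brown sugar: 400 g × 2/3 ÷ 28.35 g/oz ≈ 9.4 oz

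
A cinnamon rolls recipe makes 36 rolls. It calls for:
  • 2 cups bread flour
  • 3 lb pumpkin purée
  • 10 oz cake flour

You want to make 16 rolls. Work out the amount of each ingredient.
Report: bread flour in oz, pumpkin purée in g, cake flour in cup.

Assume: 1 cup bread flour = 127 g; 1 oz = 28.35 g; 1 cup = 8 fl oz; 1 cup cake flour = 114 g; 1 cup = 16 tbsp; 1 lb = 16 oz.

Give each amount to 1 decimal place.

Scaling factor: 16/36 = 4/9.
bread flour: 2 cup × 4/9 × 127 g/cup ÷ 28.35 g/oz ≈ 4.0 oz
pumpkin purée: 3 lb × 4/9 × 16 oz/lb × 28.35 g/oz = 604.8 g
cake flour: 10 oz × 4/9 × 28.35 g/oz ÷ 114 g/cup ≈ 1.1 cup

bread flour: 4.0 oz; pumpkin purée: 604.8 g; cake flour: 1.1 cup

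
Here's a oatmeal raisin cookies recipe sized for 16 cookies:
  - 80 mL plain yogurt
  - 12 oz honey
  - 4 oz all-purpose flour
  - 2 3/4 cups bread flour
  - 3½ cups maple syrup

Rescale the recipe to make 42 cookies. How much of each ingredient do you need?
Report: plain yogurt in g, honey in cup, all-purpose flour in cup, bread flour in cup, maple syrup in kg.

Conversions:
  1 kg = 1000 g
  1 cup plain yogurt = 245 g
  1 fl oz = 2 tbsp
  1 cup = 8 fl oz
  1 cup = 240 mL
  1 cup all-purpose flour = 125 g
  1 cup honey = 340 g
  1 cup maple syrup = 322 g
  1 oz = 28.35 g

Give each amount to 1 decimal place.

Scaling factor: 42/16 = 21/8 = 2.625.
plain yogurt: 80 mL × 21/8 ÷ 240 mL/cup × 245 g/cup ≈ 214.4 g
honey: 12 oz × 21/8 × 28.35 g/oz ÷ 340 g/cup ≈ 2.6 cup
all-purpose flour: 4 oz × 21/8 × 28.35 g/oz ÷ 125 g/cup ≈ 2.4 cup
bread flour: 2.75 cup × 21/8 ≈ 7.2 cup
maple syrup: 3.5 cup × 21/8 × 322 g/cup ÷ 1000 g/kg ≈ 3.0 kg

plain yogurt: 214.4 g; honey: 2.6 cup; all-purpose flour: 2.4 cup; bread flour: 7.2 cup; maple syrup: 3.0 kg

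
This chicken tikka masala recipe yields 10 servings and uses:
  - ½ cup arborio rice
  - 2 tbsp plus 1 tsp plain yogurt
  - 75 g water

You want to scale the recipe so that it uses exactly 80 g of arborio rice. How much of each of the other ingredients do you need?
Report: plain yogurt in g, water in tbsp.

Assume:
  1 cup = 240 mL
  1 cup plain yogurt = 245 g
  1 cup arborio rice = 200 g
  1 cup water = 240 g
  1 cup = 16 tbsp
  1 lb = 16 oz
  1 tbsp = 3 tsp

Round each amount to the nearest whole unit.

The original recipe has 100 g of arborio rice, so the scaling factor is 80 ÷ 100 = 4/5 = 0.8.
plain yogurt: (2 tbsp + 1 tsp = 7/3 tbsp) × 4/5 ÷ 16 tbsp/cup × 245 g/cup ≈ 29 g
water: 75 g × 4/5 ÷ 240 g/cup × 16 tbsp/cup = 4 tbsp

plain yogurt: 29 g; water: 4 tbsp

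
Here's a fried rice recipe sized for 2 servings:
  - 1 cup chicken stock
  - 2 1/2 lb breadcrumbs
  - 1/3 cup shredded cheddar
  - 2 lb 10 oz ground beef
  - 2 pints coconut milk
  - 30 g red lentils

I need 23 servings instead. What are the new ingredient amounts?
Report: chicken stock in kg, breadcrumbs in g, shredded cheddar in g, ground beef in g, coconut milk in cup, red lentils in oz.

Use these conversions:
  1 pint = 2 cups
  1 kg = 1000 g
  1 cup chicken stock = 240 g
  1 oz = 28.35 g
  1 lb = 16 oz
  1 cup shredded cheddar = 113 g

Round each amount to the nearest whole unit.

Scaling factor: 23/2 = 11.5.
chicken stock: 1 cup × 23/2 × 240 g/cup ÷ 1000 g/kg ≈ 3 kg
breadcrumbs: 2.5 lb × 23/2 × 16 oz/lb × 28.35 g/oz = 13041 g
shredded cheddar: 1/3 cup × 23/2 × 113 g/cup ≈ 433 g
ground beef: (2 lb + 10 oz = 2.625 lb) × 23/2 × 16 oz/lb × 28.35 g/oz ≈ 13693 g
coconut milk: 2 pint × 23/2 × 2 cup/pint = 46 cup
red lentils: 30 g × 23/2 ÷ 28.35 g/oz ≈ 12 oz

chicken stock: 3 kg; breadcrumbs: 13041 g; shredded cheddar: 433 g; ground beef: 13693 g; coconut milk: 46 cup; red lentils: 12 oz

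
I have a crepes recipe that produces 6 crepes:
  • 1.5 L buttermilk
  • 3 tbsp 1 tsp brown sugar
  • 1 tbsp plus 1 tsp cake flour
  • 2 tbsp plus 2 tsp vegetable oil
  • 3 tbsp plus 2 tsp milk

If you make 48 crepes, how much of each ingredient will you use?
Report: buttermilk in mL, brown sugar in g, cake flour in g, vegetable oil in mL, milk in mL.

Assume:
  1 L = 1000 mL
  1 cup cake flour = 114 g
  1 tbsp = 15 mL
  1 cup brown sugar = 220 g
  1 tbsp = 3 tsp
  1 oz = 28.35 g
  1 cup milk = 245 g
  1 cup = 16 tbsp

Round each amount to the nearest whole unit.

Scaling factor: 48/6 = 8.
buttermilk: 1.5 L × 8 × 1000 mL/L = 12000 mL
brown sugar: (3 tbsp + 1 tsp = 10/3 tbsp) × 8 ÷ 16 tbsp/cup × 220 g/cup ≈ 367 g
cake flour: (1 tbsp + 1 tsp = 4/3 tbsp) × 8 ÷ 16 tbsp/cup × 114 g/cup = 76 g
vegetable oil: (2 tbsp + 2 tsp = 8/3 tbsp) × 8 × 15 mL/tbsp = 320 mL
milk: (3 tbsp + 2 tsp = 11/3 tbsp) × 8 × 15 mL/tbsp = 440 mL

buttermilk: 12000 mL; brown sugar: 367 g; cake flour: 76 g; vegetable oil: 320 mL; milk: 440 mL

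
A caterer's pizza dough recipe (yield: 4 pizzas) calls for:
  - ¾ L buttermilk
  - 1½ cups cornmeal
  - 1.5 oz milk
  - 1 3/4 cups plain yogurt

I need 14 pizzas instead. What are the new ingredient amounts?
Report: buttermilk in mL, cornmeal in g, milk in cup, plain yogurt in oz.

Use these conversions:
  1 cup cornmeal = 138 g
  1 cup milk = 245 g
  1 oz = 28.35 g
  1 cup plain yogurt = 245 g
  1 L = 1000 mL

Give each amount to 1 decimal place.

Scaling factor: 14/4 = 7/2 = 3.5.
buttermilk: 0.75 L × 7/2 × 1000 mL/L = 2625.0 mL
cornmeal: 1.5 cup × 7/2 × 138 g/cup = 724.5 g
milk: 1.5 oz × 7/2 × 28.35 g/oz ÷ 245 g/cup ≈ 0.6 cup
plain yogurt: 1.75 cup × 7/2 × 245 g/cup ÷ 28.35 g/oz ≈ 52.9 oz

buttermilk: 2625.0 mL; cornmeal: 724.5 g; milk: 0.6 cup; plain yogurt: 52.9 oz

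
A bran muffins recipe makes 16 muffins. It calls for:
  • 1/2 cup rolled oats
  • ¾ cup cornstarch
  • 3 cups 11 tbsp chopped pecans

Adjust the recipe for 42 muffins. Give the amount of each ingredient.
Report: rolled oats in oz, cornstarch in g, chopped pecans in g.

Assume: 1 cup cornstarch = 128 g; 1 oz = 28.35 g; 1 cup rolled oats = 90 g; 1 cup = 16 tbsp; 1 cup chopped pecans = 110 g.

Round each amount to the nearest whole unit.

rolled oats: 4 oz; cornstarch: 252 g; chopped pecans: 1065 g

Scaling factor: 42/16 = 21/8 = 2.625.
rolled oats: 0.5 cup × 21/8 × 90 g/cup ÷ 28.35 g/oz ≈ 4 oz
cornstarch: 0.75 cup × 21/8 × 128 g/cup = 252 g
chopped pecans: (3 cup + 11 tbsp = 3.6875 cup) × 21/8 × 110 g/cup ≈ 1065 g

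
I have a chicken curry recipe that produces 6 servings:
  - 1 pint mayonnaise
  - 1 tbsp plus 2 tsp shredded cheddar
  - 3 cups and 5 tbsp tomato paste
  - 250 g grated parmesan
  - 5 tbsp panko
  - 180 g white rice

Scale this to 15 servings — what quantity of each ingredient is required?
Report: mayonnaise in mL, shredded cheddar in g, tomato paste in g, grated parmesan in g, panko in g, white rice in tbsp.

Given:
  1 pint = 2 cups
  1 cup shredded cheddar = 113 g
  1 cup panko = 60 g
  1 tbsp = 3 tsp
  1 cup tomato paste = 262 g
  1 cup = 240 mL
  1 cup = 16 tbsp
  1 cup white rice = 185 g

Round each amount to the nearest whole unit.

mayonnaise: 1200 mL; shredded cheddar: 29 g; tomato paste: 2170 g; grated parmesan: 625 g; panko: 47 g; white rice: 39 tbsp

Scaling factor: 15/6 = 5/2 = 2.5.
mayonnaise: 1 pint × 5/2 × 2 cup/pint × 240 mL/cup = 1200 mL
shredded cheddar: (1 tbsp + 2 tsp = 5/3 tbsp) × 5/2 ÷ 16 tbsp/cup × 113 g/cup ≈ 29 g
tomato paste: (3 cup + 5 tbsp = 3.3125 cup) × 5/2 × 262 g/cup ≈ 2170 g
grated parmesan: 250 g × 5/2 = 625 g
panko: 5 tbsp × 5/2 ÷ 16 tbsp/cup × 60 g/cup ≈ 47 g
white rice: 180 g × 5/2 ÷ 185 g/cup × 16 tbsp/cup ≈ 39 tbsp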